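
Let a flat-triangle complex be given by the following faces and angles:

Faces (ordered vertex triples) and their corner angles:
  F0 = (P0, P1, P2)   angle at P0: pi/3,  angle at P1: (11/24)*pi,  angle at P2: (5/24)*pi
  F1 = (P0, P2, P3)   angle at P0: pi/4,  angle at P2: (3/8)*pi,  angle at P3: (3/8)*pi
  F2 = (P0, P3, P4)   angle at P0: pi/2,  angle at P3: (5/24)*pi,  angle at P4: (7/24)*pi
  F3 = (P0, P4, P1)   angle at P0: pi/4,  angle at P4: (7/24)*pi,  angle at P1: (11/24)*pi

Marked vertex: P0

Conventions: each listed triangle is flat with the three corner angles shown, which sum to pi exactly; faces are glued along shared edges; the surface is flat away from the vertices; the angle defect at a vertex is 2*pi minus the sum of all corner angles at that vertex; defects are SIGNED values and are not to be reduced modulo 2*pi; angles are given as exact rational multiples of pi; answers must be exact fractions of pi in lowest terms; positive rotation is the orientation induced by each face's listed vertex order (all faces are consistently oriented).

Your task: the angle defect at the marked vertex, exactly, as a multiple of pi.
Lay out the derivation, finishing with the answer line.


Sum of corner angles at P0: (4/3)*pi
defect = 2*pi - (4/3)*pi

Answer: defect(P0) = (2/3)*pi


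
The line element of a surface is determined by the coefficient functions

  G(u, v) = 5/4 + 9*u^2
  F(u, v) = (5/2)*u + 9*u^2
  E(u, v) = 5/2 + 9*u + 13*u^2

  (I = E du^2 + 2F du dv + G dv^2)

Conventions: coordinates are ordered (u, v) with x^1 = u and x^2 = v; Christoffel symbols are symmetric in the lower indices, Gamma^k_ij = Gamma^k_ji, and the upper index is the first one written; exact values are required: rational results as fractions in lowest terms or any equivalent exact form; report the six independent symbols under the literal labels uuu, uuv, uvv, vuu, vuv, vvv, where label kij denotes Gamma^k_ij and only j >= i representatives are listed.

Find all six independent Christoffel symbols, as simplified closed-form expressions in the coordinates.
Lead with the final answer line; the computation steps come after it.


Answer: Gamma_uuu = (-360*u^3 - 216*u^2 + 80*u + 45)/(288*u^4 + 288*u^3 + 260*u^2 + 90*u + 25), Gamma_uuv = (-648*u^3 - 180*u^2)/(288*u^4 + 288*u^3 + 260*u^2 + 90*u + 25), Gamma_uvv = (-648*u^3 - 90*u)/(288*u^4 + 288*u^3 + 260*u^2 + 90*u + 25), Gamma_vuu = (936*u^3 + 972*u^2 + 450*u + 50)/(288*u^4 + 288*u^3 + 260*u^2 + 90*u + 25), Gamma_vuv = (936*u^3 + 648*u^2 + 180*u)/(288*u^4 + 288*u^3 + 260*u^2 + 90*u + 25), Gamma_vvv = (648*u^3 + 180*u^2)/(288*u^4 + 288*u^3 + 260*u^2 + 90*u + 25)

E = 5/2 + 9*u + 13*u^2; F = (5/2)*u + 9*u^2; G = 5/4 + 9*u^2
Gamma^k_ij = (1/2) g^{kl} (d_i g_jl + d_j g_il - d_l g_ij), with g^inv = (1/(EG-F^2)) [[G, -F], [-F, E]]
first partials: E_u = 9 + 26*u, E_v = 0, F_u = 5/2 + 18*u, F_v = 0, G_u = 18*u, G_v = 0
D = EG - F^2 = 25/8 + (45/4)*u + (65/2)*u^2 + 36*u^3 + 36*u^4
expanded: Gamma^u_uu = (G E_u - 2F F_u + F E_v)/(2D), Gamma^u_uv = (G E_v - F G_u)/(2D), Gamma^u_vv = (2G F_v - G G_u - F G_v)/(2D), Gamma^v_uu = (2E F_u - E E_v - F E_u)/(2D), Gamma^v_uv = (E G_u - F E_v)/(2D), Gamma^v_vv = (E G_v - 2F F_v + F G_u)/(2D); substitute and cancel common factors


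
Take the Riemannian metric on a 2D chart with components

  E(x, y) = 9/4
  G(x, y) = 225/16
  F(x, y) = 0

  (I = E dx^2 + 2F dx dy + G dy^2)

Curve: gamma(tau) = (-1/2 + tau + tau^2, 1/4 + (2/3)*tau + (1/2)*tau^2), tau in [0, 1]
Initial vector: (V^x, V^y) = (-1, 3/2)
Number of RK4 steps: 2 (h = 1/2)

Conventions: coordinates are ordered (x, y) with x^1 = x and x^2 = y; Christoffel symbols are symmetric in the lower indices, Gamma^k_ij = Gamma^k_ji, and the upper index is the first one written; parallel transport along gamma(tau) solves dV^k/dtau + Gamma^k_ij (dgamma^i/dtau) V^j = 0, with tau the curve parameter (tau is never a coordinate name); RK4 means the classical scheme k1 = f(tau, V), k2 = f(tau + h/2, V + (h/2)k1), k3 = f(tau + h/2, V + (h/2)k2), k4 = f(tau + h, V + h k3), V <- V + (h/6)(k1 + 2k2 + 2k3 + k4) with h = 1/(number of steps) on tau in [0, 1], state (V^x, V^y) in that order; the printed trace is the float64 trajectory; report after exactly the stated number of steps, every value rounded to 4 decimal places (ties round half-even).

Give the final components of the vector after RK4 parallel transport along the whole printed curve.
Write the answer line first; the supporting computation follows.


Answer: V^x = -1.0000, V^y = 1.5000

gamma'(tau) = (1 + 2*tau, 2/3 + tau); f(tau, V)^k = -Gamma^k_ij(gamma(tau)) gamma'^i(tau) V^j; h = 1/2; intermediate values shown to 6 dp
curve data and Christoffel symbols at the stage parameters:
  tau = 0.000000: gamma = (-0.500000, 0.250000), gamma' = (1.000000, 0.666667); Gamma_xxx = 0.000000, Gamma_xxy = 0.000000, Gamma_xyy = 0.000000, Gamma_yxx = 0.000000, Gamma_yxy = 0.000000, Gamma_yyy = 0.000000
  tau = 0.250000: gamma = (-0.187500, 0.447917), gamma' = (1.500000, 0.916667); Gamma_xxx = 0.000000, Gamma_xxy = 0.000000, Gamma_xyy = 0.000000, Gamma_yxx = 0.000000, Gamma_yxy = 0.000000, Gamma_yyy = 0.000000
  tau = 0.500000: gamma = (0.250000, 0.708333), gamma' = (2.000000, 1.166667); Gamma_xxx = 0.000000, Gamma_xxy = 0.000000, Gamma_xyy = 0.000000, Gamma_yxx = 0.000000, Gamma_yxy = 0.000000, Gamma_yyy = 0.000000
  tau = 0.750000: gamma = (0.812500, 1.031250), gamma' = (2.500000, 1.416667); Gamma_xxx = 0.000000, Gamma_xxy = 0.000000, Gamma_xyy = 0.000000, Gamma_yxx = 0.000000, Gamma_yxy = 0.000000, Gamma_yyy = 0.000000
  tau = 1.000000: gamma = (1.500000, 1.416667), gamma' = (3.000000, 1.666667); Gamma_xxx = 0.000000, Gamma_xxy = 0.000000, Gamma_xyy = 0.000000, Gamma_yxx = 0.000000, Gamma_yxy = 0.000000, Gamma_yyy = 0.000000
step 0: V^x = -1.0000, V^y = 1.5000
step 1: k1 = (0.000000, 0.000000), k2 = (0.000000, 0.000000), k3 = (0.000000, 0.000000), k4 = (0.000000, 0.000000); V <- V + (h/6)(k1 + 2k2 + 2k3 + k4): V^x = -1.0000, V^y = 1.5000
step 2: k1 = (0.000000, 0.000000), k2 = (0.000000, 0.000000), k3 = (0.000000, 0.000000), k4 = (0.000000, 0.000000); V <- V + (h/6)(k1 + 2k2 + 2k3 + k4): V^x = -1.0000, V^y = 1.5000


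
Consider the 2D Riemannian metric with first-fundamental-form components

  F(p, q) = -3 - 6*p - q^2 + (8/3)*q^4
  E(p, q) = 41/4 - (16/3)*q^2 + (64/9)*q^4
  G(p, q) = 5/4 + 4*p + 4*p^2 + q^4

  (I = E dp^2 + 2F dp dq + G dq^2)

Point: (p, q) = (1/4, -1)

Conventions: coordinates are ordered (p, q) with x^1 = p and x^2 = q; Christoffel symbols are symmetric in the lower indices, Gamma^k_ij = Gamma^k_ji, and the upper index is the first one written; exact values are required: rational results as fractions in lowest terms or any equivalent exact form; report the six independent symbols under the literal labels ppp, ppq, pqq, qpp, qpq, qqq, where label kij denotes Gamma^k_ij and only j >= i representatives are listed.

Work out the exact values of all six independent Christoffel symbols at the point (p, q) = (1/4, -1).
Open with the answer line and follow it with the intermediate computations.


Answer: Gamma_ppp = 1768/7359, Gamma_ppq = -148/223, Gamma_pqq = -3348/2453, Gamma_qpp = 22516/22077, Gamma_qpq = 214/669, Gamma_qqq = -4112/2453

E = 433/36, F = -17/6, G = 7/2 at the point
E_p = 0, E_q = -160/9, F_p = -6, F_q = -26/3, G_p = 6, G_q = -4
EG - F^2 = 2453/72;  g^inv = (72/2453) * [[7/2, 17/6], [17/6, 433/36]]
first-kind symbols [ij,l] = (1/2)(d_i g_jl + d_j g_il - d_l g_ij): [pp,p] = E_p/2 = 0, [pp,q] = F_p - E_q/2 = 26/9, [pq,p] = E_q/2 = -80/9, [pq,q] = G_p/2 = 3, [qq,p] = F_q - G_p/2 = -35/3, [qq,q] = G_q/2 = -2
Gamma^p_ij = (G*[ij,p] - F*[ij,q])/(EG - F^2), Gamma^q_ij = (E*[ij,q] - F*[ij,p])/(EG - F^2)


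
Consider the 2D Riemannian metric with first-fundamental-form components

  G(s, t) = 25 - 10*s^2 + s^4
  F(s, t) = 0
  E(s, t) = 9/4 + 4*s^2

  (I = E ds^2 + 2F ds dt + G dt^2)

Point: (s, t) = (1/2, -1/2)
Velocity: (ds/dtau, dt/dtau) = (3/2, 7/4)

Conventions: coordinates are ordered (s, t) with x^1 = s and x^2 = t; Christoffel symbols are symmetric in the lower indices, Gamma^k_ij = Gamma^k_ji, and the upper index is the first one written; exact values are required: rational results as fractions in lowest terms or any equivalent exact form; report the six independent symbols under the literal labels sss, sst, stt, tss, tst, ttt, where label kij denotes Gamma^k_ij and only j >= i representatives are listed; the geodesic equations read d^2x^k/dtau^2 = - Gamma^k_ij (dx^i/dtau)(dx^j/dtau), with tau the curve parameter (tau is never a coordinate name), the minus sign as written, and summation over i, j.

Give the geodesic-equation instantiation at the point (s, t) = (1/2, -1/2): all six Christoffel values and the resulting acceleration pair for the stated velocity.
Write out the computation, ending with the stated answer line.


E = 13/4, F = 0, G = 361/16 at the point
E_s = 4, E_t = 0, F_s = 0, F_t = 0, G_s = -19/2, G_t = 0
EG - F^2 = 4693/64;  g^inv = (64/4693) * [[361/16, 0], [0, 13/4]]
first-kind symbols [ij,l] = (1/2)(d_i g_jl + d_j g_il - d_l g_ij): [ss,s] = E_s/2 = 2, [ss,t] = F_s - E_t/2 = 0, [st,s] = E_t/2 = 0, [st,t] = G_s/2 = -19/4, [tt,s] = F_t - G_s/2 = 19/4, [tt,t] = G_t/2 = 0
Gamma^s_ij = (G*[ij,s] - F*[ij,t])/(EG - F^2), Gamma^t_ij = (E*[ij,t] - F*[ij,s])/(EG - F^2)
Gamma_sss = 8/13, Gamma_sst = 0, Gamma_stt = 19/13, Gamma_tss = 0, Gamma_tst = -4/19, Gamma_ttt = 0
d^2s/dtau^2 = -(Gamma_sss*(3/2)^2 + 2*Gamma_sst*(3/2)*(7/4) + Gamma_stt*(7/4)^2) = -1219/208
d^2t/dtau^2 = -(Gamma_tss*(3/2)^2 + 2*Gamma_tst*(3/2)*(7/4) + Gamma_ttt*(7/4)^2) = 21/19

Answer: Gamma_sss = 8/13, Gamma_sst = 0, Gamma_stt = 19/13, Gamma_tss = 0, Gamma_tst = -4/19, Gamma_ttt = 0; accelerations (d^2s/dtau^2, d^2t/dtau^2) = (-1219/208, 21/19)


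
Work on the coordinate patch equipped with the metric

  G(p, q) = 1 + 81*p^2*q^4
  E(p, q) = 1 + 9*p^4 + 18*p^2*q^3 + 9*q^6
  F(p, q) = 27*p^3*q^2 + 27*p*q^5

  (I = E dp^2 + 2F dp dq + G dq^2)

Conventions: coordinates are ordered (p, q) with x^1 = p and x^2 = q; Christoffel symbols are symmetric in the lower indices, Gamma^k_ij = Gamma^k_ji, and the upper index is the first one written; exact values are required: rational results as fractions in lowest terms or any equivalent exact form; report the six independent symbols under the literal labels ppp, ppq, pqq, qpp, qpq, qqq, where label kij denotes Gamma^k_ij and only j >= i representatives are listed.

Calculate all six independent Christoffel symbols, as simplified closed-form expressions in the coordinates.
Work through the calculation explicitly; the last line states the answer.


E = 1 + 9*p^4 + 18*p^2*q^3 + 9*q^6; F = 27*p^3*q^2 + 27*p*q^5; G = 1 + 81*p^2*q^4
Gamma^k_ij = (1/2) g^{kl} (d_i g_jl + d_j g_il - d_l g_ij), with g^inv = (1/(EG-F^2)) [[G, -F], [-F, E]]
first partials: E_p = 36*p^3 + 36*p*q^3, E_q = 54*p^2*q^2 + 54*q^5, F_p = 81*p^2*q^2 + 27*q^5, F_q = 54*p^3*q + 135*p*q^4, G_p = 162*p*q^4, G_q = 324*p^2*q^3
D = EG - F^2 = 1 + 9*p^4 + 18*p^2*q^3 + 9*q^6 + 81*p^2*q^4
expanded: Gamma^p_pp = (G E_p - 2F F_p + F E_q)/(2D), Gamma^p_pq = (G E_q - F G_p)/(2D), Gamma^p_qq = (2G F_q - G G_p - F G_q)/(2D), Gamma^q_pp = (2E F_p - E E_q - F E_p)/(2D), Gamma^q_pq = (E G_p - F E_q)/(2D), Gamma^q_qq = (E G_q - 2F F_q + F G_p)/(2D); substitute and cancel common factors

Answer: Gamma_ppp = (18*p^3 + 18*p*q^3)/(9*p^4 + 81*p^2*q^4 + 18*p^2*q^3 + 9*q^6 + 1), Gamma_ppq = (27*p^2*q^2 + 27*q^5)/(9*p^4 + 81*p^2*q^4 + 18*p^2*q^3 + 9*q^6 + 1), Gamma_pqq = (54*p^3*q + 54*p*q^4)/(9*p^4 + 81*p^2*q^4 + 18*p^2*q^3 + 9*q^6 + 1), Gamma_qpp = 54*p^2*q^2/(9*p^4 + 81*p^2*q^4 + 18*p^2*q^3 + 9*q^6 + 1), Gamma_qpq = 81*p*q^4/(9*p^4 + 81*p^2*q^4 + 18*p^2*q^3 + 9*q^6 + 1), Gamma_qqq = 162*p^2*q^3/(9*p^4 + 81*p^2*q^4 + 18*p^2*q^3 + 9*q^6 + 1)


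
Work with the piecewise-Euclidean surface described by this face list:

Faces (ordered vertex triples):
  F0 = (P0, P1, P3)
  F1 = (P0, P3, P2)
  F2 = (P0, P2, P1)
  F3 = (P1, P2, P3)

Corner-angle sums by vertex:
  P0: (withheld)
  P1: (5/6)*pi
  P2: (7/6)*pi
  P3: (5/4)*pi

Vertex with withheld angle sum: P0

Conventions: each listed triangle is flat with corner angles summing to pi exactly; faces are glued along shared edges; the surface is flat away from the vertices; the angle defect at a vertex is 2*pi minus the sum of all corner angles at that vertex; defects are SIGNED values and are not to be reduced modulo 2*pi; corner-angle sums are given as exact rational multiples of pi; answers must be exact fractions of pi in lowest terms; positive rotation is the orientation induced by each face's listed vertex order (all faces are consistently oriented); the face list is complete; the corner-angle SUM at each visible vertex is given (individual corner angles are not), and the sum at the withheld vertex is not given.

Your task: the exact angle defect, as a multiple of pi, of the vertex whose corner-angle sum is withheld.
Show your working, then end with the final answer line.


V = 4, E = 6, F = 4; chi = V - E + F = 2
Gauss-Bonnet: total defect = 2*pi*chi = 4*pi; visible defects sum to (11/4)*pi

Answer: defect(P0) = (5/4)*pi


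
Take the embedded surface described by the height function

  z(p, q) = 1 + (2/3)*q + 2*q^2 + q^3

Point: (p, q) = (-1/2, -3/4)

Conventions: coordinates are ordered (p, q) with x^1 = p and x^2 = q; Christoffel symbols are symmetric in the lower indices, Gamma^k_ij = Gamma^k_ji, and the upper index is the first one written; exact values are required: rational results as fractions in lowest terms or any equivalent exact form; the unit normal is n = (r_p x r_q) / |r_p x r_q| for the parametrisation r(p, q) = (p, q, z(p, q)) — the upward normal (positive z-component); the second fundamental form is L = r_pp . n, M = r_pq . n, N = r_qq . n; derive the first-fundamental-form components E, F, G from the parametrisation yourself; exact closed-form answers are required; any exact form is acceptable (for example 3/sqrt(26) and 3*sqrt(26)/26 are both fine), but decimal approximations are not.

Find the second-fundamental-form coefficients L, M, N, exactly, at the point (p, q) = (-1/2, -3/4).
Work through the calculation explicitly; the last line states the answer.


z_p = 0, z_q = -31/48, z_pp = 0, z_pq = 0, z_qq = -1/2
E = 1, F = 0, G = 3265/2304; answer radicand W^2 = 3265/2304
unnormalised second-form numerators: l = 0, m = 0, n = -1/2; L = l/sqrt(3265/2304), and similarly M = m/sqrt(W^2), N = n/sqrt(W^2)

Answer: L = 0, M = 0, N = -24*sqrt(3265)/3265


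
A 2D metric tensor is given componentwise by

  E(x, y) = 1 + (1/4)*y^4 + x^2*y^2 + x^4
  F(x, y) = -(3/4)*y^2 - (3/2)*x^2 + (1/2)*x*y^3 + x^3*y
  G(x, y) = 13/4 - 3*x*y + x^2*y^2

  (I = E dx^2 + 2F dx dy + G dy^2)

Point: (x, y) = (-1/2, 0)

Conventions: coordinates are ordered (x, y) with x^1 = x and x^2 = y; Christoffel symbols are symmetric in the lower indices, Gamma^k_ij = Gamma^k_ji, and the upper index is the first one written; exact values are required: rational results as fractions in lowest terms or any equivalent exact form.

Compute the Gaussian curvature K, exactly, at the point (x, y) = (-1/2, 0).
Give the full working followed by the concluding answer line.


E = 17/16, F = -3/8, G = 13/4, EG - F^2 = 53/16 at the point
E_x = -1/2, E_y = 0, F_x = 3/2, F_y = -1/8, G_x = 0, G_y = 3/2
E_yy = 1/2, F_xy = 3/4, G_xx = 0
K follows from Brioschi's formula, (det M1 - det M2)/(EG - F^2)^2.
M1 = [[-E_yy/2 + F_xy - G_xx/2, E_x/2, F_x - E_y/2], [F_y - G_x/2, E, F], [G_y/2, F, G]] = [[1/2, -1/4, 3/2], [-1/8, 17/16, -3/8], [3/4, -3/8, 13/4]]; det M1 = 1/2
M2 = [[0, E_y/2, G_x/2], [E_y/2, E, F], [G_x/2, F, G]] = [[0, 0, 0], [0, 17/16, -3/8], [0, -3/8, 13/4]]; det M2 = 0
det M1 - det M2 = 1/2; K = 1/2 / (53/16)^2 = 128/2809

Answer: K = 128/2809


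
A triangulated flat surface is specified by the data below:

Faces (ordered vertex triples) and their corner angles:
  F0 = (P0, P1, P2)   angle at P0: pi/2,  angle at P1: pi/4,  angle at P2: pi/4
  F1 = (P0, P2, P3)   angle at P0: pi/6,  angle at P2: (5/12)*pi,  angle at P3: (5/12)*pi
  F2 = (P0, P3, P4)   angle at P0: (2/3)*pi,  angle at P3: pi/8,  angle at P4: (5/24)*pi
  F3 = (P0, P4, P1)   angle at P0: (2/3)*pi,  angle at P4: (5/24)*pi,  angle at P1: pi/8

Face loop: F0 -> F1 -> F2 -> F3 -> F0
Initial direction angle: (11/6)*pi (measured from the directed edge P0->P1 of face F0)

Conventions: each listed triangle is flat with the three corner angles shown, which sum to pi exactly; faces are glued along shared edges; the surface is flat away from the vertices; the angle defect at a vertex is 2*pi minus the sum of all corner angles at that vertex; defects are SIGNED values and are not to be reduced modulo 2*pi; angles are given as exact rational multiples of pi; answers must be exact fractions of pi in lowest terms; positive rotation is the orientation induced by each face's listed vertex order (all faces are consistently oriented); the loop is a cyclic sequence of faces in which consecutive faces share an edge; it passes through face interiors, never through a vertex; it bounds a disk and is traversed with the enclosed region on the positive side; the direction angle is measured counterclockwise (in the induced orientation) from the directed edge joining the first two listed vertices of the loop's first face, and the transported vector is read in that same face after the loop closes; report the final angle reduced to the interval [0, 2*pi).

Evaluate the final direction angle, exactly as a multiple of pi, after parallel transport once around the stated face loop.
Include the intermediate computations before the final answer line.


enclosed vertex P0: corner angles sum to 2*pi, defect = 2*pi - 2*pi = 0
by Gauss-Bonnet the loop rotates the vector by the enclosed defect sum (positive orientation, mod 2*pi)
final angle = (11/6)*pi + 0 = (11/6)*pi (mod 2*pi)

Answer: final direction angle = (11/6)*pi


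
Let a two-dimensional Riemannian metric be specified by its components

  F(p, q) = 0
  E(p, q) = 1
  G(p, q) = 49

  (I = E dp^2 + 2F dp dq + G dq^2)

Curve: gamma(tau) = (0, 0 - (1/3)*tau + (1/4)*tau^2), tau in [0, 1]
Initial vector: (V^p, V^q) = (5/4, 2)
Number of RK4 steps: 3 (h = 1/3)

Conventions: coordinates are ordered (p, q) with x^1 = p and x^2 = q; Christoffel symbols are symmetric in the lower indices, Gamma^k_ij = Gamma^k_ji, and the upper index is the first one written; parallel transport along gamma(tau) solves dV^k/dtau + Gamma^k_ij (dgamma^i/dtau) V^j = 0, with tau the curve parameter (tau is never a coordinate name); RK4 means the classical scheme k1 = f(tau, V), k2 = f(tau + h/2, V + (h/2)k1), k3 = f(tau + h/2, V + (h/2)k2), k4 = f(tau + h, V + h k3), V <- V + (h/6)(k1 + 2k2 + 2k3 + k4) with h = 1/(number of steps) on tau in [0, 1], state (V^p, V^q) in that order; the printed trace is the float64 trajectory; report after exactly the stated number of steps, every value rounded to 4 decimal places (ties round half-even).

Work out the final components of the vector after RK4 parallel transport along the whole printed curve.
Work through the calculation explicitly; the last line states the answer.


gamma'(tau) = (0, -1/3 + (1/2)*tau); f(tau, V)^k = -Gamma^k_ij(gamma(tau)) gamma'^i(tau) V^j; h = 1/3; intermediate values shown to 6 dp
curve data and Christoffel symbols at the stage parameters:
  tau = 0.000000: gamma = (0.000000, 0.000000), gamma' = (0.000000, -0.333333); Gamma_ppp = 0.000000, Gamma_ppq = 0.000000, Gamma_pqq = 0.000000, Gamma_qpp = 0.000000, Gamma_qpq = 0.000000, Gamma_qqq = 0.000000
  tau = 0.166667: gamma = (0.000000, -0.048611), gamma' = (0.000000, -0.250000); Gamma_ppp = 0.000000, Gamma_ppq = 0.000000, Gamma_pqq = 0.000000, Gamma_qpp = 0.000000, Gamma_qpq = 0.000000, Gamma_qqq = 0.000000
  tau = 0.333333: gamma = (0.000000, -0.083333), gamma' = (0.000000, -0.166667); Gamma_ppp = 0.000000, Gamma_ppq = 0.000000, Gamma_pqq = 0.000000, Gamma_qpp = 0.000000, Gamma_qpq = 0.000000, Gamma_qqq = 0.000000
  tau = 0.500000: gamma = (0.000000, -0.104167), gamma' = (0.000000, -0.083333); Gamma_ppp = 0.000000, Gamma_ppq = 0.000000, Gamma_pqq = 0.000000, Gamma_qpp = 0.000000, Gamma_qpq = 0.000000, Gamma_qqq = 0.000000
  tau = 0.666667: gamma = (0.000000, -0.111111), gamma' = (0.000000, 0.000000); Gamma_ppp = 0.000000, Gamma_ppq = 0.000000, Gamma_pqq = 0.000000, Gamma_qpp = 0.000000, Gamma_qpq = 0.000000, Gamma_qqq = 0.000000
  tau = 0.833333: gamma = (0.000000, -0.104167), gamma' = (0.000000, 0.083333); Gamma_ppp = 0.000000, Gamma_ppq = 0.000000, Gamma_pqq = 0.000000, Gamma_qpp = 0.000000, Gamma_qpq = 0.000000, Gamma_qqq = 0.000000
  tau = 1.000000: gamma = (0.000000, -0.083333), gamma' = (0.000000, 0.166667); Gamma_ppp = 0.000000, Gamma_ppq = 0.000000, Gamma_pqq = 0.000000, Gamma_qpp = 0.000000, Gamma_qpq = 0.000000, Gamma_qqq = 0.000000
step 0: V^p = 1.2500, V^q = 2.0000
step 1: k1 = (0.000000, 0.000000), k2 = (0.000000, 0.000000), k3 = (0.000000, 0.000000), k4 = (0.000000, 0.000000); V <- V + (h/6)(k1 + 2k2 + 2k3 + k4): V^p = 1.2500, V^q = 2.0000
step 2: k1 = (0.000000, 0.000000), k2 = (0.000000, 0.000000), k3 = (0.000000, 0.000000), k4 = (0.000000, 0.000000); V <- V + (h/6)(k1 + 2k2 + 2k3 + k4): V^p = 1.2500, V^q = 2.0000
step 3: k1 = (0.000000, 0.000000), k2 = (0.000000, 0.000000), k3 = (0.000000, 0.000000), k4 = (0.000000, 0.000000); V <- V + (h/6)(k1 + 2k2 + 2k3 + k4): V^p = 1.2500, V^q = 2.0000

Answer: V^p = 1.2500, V^q = 2.0000


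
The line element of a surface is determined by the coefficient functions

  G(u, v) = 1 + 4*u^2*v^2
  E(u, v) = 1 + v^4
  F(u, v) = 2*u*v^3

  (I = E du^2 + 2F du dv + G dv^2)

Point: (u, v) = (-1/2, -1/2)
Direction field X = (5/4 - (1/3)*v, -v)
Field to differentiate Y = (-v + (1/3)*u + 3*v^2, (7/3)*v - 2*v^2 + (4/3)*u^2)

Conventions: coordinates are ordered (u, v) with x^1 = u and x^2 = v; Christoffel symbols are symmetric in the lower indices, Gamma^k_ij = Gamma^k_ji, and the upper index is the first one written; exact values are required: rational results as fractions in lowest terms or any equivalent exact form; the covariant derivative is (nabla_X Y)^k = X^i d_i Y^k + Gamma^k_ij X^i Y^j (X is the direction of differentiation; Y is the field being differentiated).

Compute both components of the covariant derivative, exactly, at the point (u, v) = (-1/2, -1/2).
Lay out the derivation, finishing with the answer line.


E = 17/16, F = 1/8, G = 5/4 at the point
E_u = 0, E_v = -1/2, F_u = -1/4, F_v = -3/4, G_u = -1, G_v = -1
EG - F^2 = 21/16;  g^inv = (16/21) * [[5/4, -1/8], [-1/8, 17/16]]
first-kind symbols [ij,l] = (1/2)(d_i g_jl + d_j g_il - d_l g_ij): [uu,u] = E_u/2 = 0, [uu,v] = F_u - E_v/2 = 0, [uv,u] = E_v/2 = -1/4, [uv,v] = G_u/2 = -1/2, [vv,u] = F_v - G_u/2 = -1/4, [vv,v] = G_v/2 = -1/2
Gamma^u_ij = (G*[ij,u] - F*[ij,v])/(EG - F^2), Gamma^v_ij = (E*[ij,v] - F*[ij,u])/(EG - F^2)
Gamma_uuu = 0, Gamma_uuv = -4/21, Gamma_uvv = -4/21, Gamma_vuu = 0, Gamma_vuv = -8/21, Gamma_vvv = -8/21
X = (17/12, 1/2), Y = (13/12, -4/3) at the point

Answer: (nabla_X Y)^u = -865/756, (nabla_X Y)^v = 395/378


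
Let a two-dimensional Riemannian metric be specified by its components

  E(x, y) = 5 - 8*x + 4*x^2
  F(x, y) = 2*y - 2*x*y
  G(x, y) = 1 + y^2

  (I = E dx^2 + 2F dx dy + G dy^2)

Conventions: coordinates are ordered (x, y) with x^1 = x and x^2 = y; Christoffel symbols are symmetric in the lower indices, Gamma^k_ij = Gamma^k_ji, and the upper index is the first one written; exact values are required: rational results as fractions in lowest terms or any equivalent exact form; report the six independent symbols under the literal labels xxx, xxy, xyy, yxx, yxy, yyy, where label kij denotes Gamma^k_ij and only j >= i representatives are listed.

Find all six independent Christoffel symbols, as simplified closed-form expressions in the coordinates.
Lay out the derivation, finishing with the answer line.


E = 5 - 8*x + 4*x^2; F = 2*y - 2*x*y; G = 1 + y^2
Gamma^k_ij = (1/2) g^{kl} (d_i g_jl + d_j g_il - d_l g_ij), with g^inv = (1/(EG-F^2)) [[G, -F], [-F, E]]
first partials: E_x = -8 + 8*x, E_y = 0, F_x = -2*y, F_y = 2 - 2*x, G_x = 0, G_y = 2*y
D = EG - F^2 = 5 - 8*x + y^2 + 4*x^2
expanded: Gamma^x_xx = (G E_x - 2F F_x + F E_y)/(2D), Gamma^x_xy = (G E_y - F G_x)/(2D), Gamma^x_yy = (2G F_y - G G_x - F G_y)/(2D), Gamma^y_xx = (2E F_x - E E_y - F E_x)/(2D), Gamma^y_xy = (E G_x - F E_y)/(2D), Gamma^y_yy = (E G_y - 2F F_y + F G_x)/(2D); substitute and cancel common factors

Answer: Gamma_xxx = (4*x - 4)/(4*x^2 - 8*x + y^2 + 5), Gamma_xxy = 0, Gamma_xyy = (2 - 2*x)/(4*x^2 - 8*x + y^2 + 5), Gamma_yxx = -2*y/(4*x^2 - 8*x + y^2 + 5), Gamma_yxy = 0, Gamma_yyy = y/(4*x^2 - 8*x + y^2 + 5)


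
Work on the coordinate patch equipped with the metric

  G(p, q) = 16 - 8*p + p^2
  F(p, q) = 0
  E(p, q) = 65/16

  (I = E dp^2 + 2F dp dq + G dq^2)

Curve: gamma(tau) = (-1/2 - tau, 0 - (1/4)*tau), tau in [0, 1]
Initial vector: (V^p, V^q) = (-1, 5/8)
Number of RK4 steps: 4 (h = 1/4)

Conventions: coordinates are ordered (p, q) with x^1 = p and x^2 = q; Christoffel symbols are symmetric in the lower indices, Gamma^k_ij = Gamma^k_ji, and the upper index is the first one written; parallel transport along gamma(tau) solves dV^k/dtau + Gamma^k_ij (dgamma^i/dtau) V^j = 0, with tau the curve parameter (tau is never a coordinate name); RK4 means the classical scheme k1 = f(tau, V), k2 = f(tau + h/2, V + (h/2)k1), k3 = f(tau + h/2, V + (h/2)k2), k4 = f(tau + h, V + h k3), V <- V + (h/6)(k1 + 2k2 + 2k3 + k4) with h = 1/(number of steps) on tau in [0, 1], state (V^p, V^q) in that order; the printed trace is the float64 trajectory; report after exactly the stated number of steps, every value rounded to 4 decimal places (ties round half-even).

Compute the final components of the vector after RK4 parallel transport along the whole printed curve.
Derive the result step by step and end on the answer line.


gamma'(tau) = (-1, -1/4); f(tau, V)^k = -Gamma^k_ij(gamma(tau)) gamma'^i(tau) V^j; h = 1/4; intermediate values shown to 6 dp
curve data and Christoffel symbols at the stage parameters:
  tau = 0.000000: gamma = (-0.500000, 0.000000), gamma' = (-1.000000, -0.250000); Gamma_ppp = 0.000000, Gamma_ppq = 0.000000, Gamma_pqq = 1.107692, Gamma_qpp = 0.000000, Gamma_qpq = -0.222222, Gamma_qqq = 0.000000
  tau = 0.125000: gamma = (-0.625000, -0.031250), gamma' = (-1.000000, -0.250000); Gamma_ppp = 0.000000, Gamma_ppq = 0.000000, Gamma_pqq = 1.138462, Gamma_qpp = 0.000000, Gamma_qpq = -0.216216, Gamma_qqq = 0.000000
  tau = 0.250000: gamma = (-0.750000, -0.062500), gamma' = (-1.000000, -0.250000); Gamma_ppp = 0.000000, Gamma_ppq = 0.000000, Gamma_pqq = 1.169231, Gamma_qpp = 0.000000, Gamma_qpq = -0.210526, Gamma_qqq = 0.000000
  tau = 0.375000: gamma = (-0.875000, -0.093750), gamma' = (-1.000000, -0.250000); Gamma_ppp = 0.000000, Gamma_ppq = 0.000000, Gamma_pqq = 1.200000, Gamma_qpp = 0.000000, Gamma_qpq = -0.205128, Gamma_qqq = 0.000000
  tau = 0.500000: gamma = (-1.000000, -0.125000), gamma' = (-1.000000, -0.250000); Gamma_ppp = 0.000000, Gamma_ppq = 0.000000, Gamma_pqq = 1.230769, Gamma_qpp = 0.000000, Gamma_qpq = -0.200000, Gamma_qqq = 0.000000
  tau = 0.625000: gamma = (-1.125000, -0.156250), gamma' = (-1.000000, -0.250000); Gamma_ppp = 0.000000, Gamma_ppq = 0.000000, Gamma_pqq = 1.261538, Gamma_qpp = 0.000000, Gamma_qpq = -0.195122, Gamma_qqq = 0.000000
  tau = 0.750000: gamma = (-1.250000, -0.187500), gamma' = (-1.000000, -0.250000); Gamma_ppp = 0.000000, Gamma_ppq = 0.000000, Gamma_pqq = 1.292308, Gamma_qpp = 0.000000, Gamma_qpq = -0.190476, Gamma_qqq = 0.000000
  tau = 0.875000: gamma = (-1.375000, -0.218750), gamma' = (-1.000000, -0.250000); Gamma_ppp = 0.000000, Gamma_ppq = 0.000000, Gamma_pqq = 1.323077, Gamma_qpp = 0.000000, Gamma_qpq = -0.186047, Gamma_qqq = 0.000000
  tau = 1.000000: gamma = (-1.500000, -0.250000), gamma' = (-1.000000, -0.250000); Gamma_ppp = 0.000000, Gamma_ppq = 0.000000, Gamma_pqq = 1.353846, Gamma_qpp = 0.000000, Gamma_qpq = -0.181818, Gamma_qqq = 0.000000
step 0: V^p = -1.0000, V^q = 0.6250
step 1: k1 = (0.173077, -0.083333), k2 = (0.174920, -0.079998), k3 = (0.175039, -0.080101), k4 = (0.176839, -0.077035); V <- V + (h/6)(k1 + 2k2 + 2k3 + k4): V^p = -0.9563, V^q = 0.6050
step 2: k1 = (0.176839, -0.077034), k2 = (0.178604, -0.074217), k3 = (0.178710, -0.074301), k4 = (0.180431, -0.071701); V <- V + (h/6)(k1 + 2k2 + 2k3 + k4): V^p = -0.9116, V^q = 0.5864
step 3: k1 = (0.180432, -0.071701), k2 = (0.182116, -0.069303), k3 = (0.182210, -0.069372), k4 = (0.183850, -0.067152); V <- V + (h/6)(k1 + 2k2 + 2k3 + k4): V^p = -0.8661, V^q = 0.5691
step 4: k1 = (0.183850, -0.067152), k2 = (0.185451, -0.065097), k3 = (0.185536, -0.065154), k4 = (0.187092, -0.063246); V <- V + (h/6)(k1 + 2k2 + 2k3 + k4): V^p = -0.8197, V^q = 0.5528

Answer: V^p = -0.8197, V^q = 0.5528


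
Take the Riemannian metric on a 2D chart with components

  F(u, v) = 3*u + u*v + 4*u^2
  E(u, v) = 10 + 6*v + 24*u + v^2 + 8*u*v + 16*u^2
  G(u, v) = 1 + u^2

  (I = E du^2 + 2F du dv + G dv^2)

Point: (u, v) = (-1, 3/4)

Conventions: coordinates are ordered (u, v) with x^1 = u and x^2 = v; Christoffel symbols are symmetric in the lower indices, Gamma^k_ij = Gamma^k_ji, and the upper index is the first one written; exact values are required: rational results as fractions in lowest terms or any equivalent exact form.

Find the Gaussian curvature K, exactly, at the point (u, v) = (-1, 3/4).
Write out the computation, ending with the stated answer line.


E = 17/16, F = 1/4, G = 2, EG - F^2 = 33/16 at the point
E_u = -2, E_v = -1/2, F_u = -17/4, F_v = -1, G_u = -2, G_v = 0
E_vv = 2, F_uv = 1, G_uu = 2
Evaluate Brioschi's two determinant matrices M1, M2 and divide by (EG - F^2)^2.
M1 = [[-E_vv/2 + F_uv - G_uu/2, E_u/2, F_u - E_v/2], [F_v - G_u/2, E, F], [G_v/2, F, G]] = [[-1, -1, -4], [0, 17/16, 1/4], [0, 1/4, 2]]; det M1 = -33/16
M2 = [[0, E_v/2, G_u/2], [E_v/2, E, F], [G_u/2, F, G]] = [[0, -1/4, -1], [-1/4, 17/16, 1/4], [-1, 1/4, 2]]; det M2 = -17/16
det M1 - det M2 = -1; K = -1 / (33/16)^2 = -256/1089

Answer: K = -256/1089


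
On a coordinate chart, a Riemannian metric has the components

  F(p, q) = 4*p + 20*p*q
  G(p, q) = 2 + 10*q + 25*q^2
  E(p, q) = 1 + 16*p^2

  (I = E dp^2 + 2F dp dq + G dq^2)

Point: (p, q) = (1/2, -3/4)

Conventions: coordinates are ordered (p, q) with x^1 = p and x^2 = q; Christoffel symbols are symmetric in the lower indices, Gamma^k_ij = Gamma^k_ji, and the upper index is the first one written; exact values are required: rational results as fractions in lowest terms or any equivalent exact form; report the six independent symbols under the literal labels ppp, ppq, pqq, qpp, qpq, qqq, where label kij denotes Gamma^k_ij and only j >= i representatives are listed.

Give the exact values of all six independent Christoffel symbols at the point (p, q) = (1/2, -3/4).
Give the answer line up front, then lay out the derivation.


Answer: Gamma_ppp = 128/201, Gamma_ppq = 0, Gamma_pqq = 160/201, Gamma_qpp = -176/201, Gamma_qpq = 0, Gamma_qqq = -220/201

E = 5, F = -11/2, G = 137/16 at the point
E_p = 16, E_q = 0, F_p = -11, F_q = 10, G_p = 0, G_q = -55/2
EG - F^2 = 201/16;  g^inv = (16/201) * [[137/16, 11/2], [11/2, 5]]
first-kind symbols [ij,l] = (1/2)(d_i g_jl + d_j g_il - d_l g_ij): [pp,p] = E_p/2 = 8, [pp,q] = F_p - E_q/2 = -11, [pq,p] = E_q/2 = 0, [pq,q] = G_p/2 = 0, [qq,p] = F_q - G_p/2 = 10, [qq,q] = G_q/2 = -55/4
Gamma^p_ij = (G*[ij,p] - F*[ij,q])/(EG - F^2), Gamma^q_ij = (E*[ij,q] - F*[ij,p])/(EG - F^2)


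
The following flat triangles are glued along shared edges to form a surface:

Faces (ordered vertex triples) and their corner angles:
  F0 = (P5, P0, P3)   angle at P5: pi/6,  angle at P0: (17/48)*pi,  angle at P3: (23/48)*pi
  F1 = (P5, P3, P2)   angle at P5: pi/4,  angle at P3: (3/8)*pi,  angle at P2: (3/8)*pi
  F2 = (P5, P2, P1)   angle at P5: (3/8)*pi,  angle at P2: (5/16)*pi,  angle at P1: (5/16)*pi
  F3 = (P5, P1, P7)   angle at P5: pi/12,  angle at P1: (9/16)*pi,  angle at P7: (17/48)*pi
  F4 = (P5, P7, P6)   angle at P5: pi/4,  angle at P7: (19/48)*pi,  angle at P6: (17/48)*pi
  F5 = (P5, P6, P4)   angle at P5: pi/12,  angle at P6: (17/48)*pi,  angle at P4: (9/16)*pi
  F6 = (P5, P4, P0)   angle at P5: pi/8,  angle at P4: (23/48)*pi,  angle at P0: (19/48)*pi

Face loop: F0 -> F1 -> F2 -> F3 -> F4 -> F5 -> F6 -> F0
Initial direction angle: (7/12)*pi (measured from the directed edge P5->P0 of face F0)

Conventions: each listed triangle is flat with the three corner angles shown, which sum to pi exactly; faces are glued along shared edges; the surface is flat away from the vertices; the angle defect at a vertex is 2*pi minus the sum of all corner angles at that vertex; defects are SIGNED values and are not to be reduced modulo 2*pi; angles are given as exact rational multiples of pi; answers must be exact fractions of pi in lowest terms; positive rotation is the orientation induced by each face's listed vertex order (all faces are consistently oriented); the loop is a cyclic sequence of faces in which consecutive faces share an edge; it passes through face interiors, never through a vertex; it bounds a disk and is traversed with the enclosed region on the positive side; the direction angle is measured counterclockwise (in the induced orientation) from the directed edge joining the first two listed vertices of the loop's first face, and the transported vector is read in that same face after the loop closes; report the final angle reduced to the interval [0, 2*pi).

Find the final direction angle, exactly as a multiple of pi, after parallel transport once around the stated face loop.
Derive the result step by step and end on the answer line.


enclosed vertex P5: corner angles sum to (4/3)*pi, defect = 2*pi - (4/3)*pi = (2/3)*pi
summing the enclosed defects onto the initial angle, mod 2*pi in the induced orientation:
final angle = (7/12)*pi + (2/3)*pi = (5/4)*pi (mod 2*pi)

Answer: final direction angle = (5/4)*pi


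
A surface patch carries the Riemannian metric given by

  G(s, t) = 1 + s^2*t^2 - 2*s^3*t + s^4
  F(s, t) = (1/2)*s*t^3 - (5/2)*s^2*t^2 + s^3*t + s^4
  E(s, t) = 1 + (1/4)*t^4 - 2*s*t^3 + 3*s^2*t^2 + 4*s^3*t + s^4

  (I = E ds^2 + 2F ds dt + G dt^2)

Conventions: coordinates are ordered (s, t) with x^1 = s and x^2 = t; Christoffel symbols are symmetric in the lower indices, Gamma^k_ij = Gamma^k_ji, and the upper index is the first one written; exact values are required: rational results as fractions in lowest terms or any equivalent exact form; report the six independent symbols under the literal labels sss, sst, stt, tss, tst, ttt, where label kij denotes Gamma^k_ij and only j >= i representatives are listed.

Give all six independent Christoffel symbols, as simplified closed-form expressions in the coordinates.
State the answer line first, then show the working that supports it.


Answer: Gamma_sss = (8*s^3 + 24*s^2*t + 12*s*t^2 - 4*t^3)/(8*s^4 + 8*s^3*t + 16*s^2*t^2 - 8*s*t^3 + t^4 + 4), Gamma_sst = (8*s^3 + 12*s^2*t - 12*s*t^2 + 2*t^3)/(8*s^4 + 8*s^3*t + 16*s^2*t^2 - 8*s*t^3 + t^4 + 4), Gamma_stt = (-4*s^3 - 8*s^2*t + 2*s*t^2)/(8*s^4 + 8*s^3*t + 16*s^2*t^2 - 8*s*t^3 + t^4 + 4), Gamma_tss = (8*s^3 - 8*s*t^2)/(8*s^4 + 8*s^3*t + 16*s^2*t^2 - 8*s*t^3 + t^4 + 4), Gamma_tst = (8*s^3 - 12*s^2*t + 4*s*t^2)/(8*s^4 + 8*s^3*t + 16*s^2*t^2 - 8*s*t^3 + t^4 + 4), Gamma_ttt = (-4*s^3 + 4*s^2*t)/(8*s^4 + 8*s^3*t + 16*s^2*t^2 - 8*s*t^3 + t^4 + 4)

E = 1 + (1/4)*t^4 - 2*s*t^3 + 3*s^2*t^2 + 4*s^3*t + s^4; F = (1/2)*s*t^3 - (5/2)*s^2*t^2 + s^3*t + s^4; G = 1 + s^2*t^2 - 2*s^3*t + s^4
Gamma^k_ij = (1/2) g^{kl} (d_i g_jl + d_j g_il - d_l g_ij), with g^inv = (1/(EG-F^2)) [[G, -F], [-F, E]]
first partials: E_s = -2*t^3 + 6*s*t^2 + 12*s^2*t + 4*s^3, E_t = t^3 - 6*s*t^2 + 6*s^2*t + 4*s^3, F_s = (1/2)*t^3 - 5*s*t^2 + 3*s^2*t + 4*s^3, F_t = (3/2)*s*t^2 - 5*s^2*t + s^3, G_s = 2*s*t^2 - 6*s^2*t + 4*s^3, G_t = 2*s^2*t - 2*s^3
D = EG - F^2 = 1 + (1/4)*t^4 - 2*s*t^3 + 4*s^2*t^2 + 2*s^3*t + 2*s^4
expanded: Gamma^s_ss = (G E_s - 2F F_s + F E_t)/(2D), Gamma^s_st = (G E_t - F G_s)/(2D), Gamma^s_tt = (2G F_t - G G_s - F G_t)/(2D), Gamma^t_ss = (2E F_s - E E_t - F E_s)/(2D), Gamma^t_st = (E G_s - F E_t)/(2D), Gamma^t_tt = (E G_t - 2F F_t + F G_s)/(2D); substitute and cancel common factors


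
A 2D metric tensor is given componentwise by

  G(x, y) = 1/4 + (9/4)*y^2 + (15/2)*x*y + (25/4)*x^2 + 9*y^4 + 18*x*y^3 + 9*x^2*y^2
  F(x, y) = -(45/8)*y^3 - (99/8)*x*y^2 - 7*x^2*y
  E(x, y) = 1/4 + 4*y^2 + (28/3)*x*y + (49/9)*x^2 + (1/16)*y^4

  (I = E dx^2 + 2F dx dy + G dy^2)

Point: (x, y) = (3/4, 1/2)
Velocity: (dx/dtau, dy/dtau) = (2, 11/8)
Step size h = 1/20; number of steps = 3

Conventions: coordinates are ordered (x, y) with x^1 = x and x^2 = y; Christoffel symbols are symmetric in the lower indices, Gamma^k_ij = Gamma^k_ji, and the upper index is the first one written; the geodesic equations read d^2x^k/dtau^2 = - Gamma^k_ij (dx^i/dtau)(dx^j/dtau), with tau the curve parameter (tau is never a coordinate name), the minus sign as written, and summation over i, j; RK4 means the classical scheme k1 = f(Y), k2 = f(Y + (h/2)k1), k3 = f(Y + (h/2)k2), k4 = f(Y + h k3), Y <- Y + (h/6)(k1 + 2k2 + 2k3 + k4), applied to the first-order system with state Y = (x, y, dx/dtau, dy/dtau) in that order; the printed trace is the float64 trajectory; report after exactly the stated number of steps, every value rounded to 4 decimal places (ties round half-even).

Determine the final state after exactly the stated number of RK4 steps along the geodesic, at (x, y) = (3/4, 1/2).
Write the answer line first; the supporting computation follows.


Answer: x = 1.0250, y = 0.6770, dx/dtau = 1.7013, dy/dtau = 1.0303

f(Y) = (dx/dtau, dy/dtau, -Gamma^x_ij Y'^i Y'^j, -Gamma^y_ij Y'^i Y'^j) with the Gammas evaluated at the stage position; h = 0.050000; intermediate values shown to 6 dp
step 0: x = 0.7500, y = 0.5000, dx/dtau = 2.0000, dy/dtau = 1.3750
step 1:
  k1: at (x, y) = (0.750000, 0.500000), (dx/dtau, dy/dtau) = (2.000000, 1.375000); Gamma_xxx = -0.013894, Gamma_xxy = 1.808714, Gamma_xyy = -3.716224, Gamma_yxx = -1.307095, Gamma_yxy = 1.727103, Gamma_yyy = -0.447703; k1 = (2.000000, 1.375000, -2.866369, -3.424246)
  k2: at (x, y) = (0.800000, 0.534375), (dx/dtau, dy/dtau) = (1.928341, 1.289394); Gamma_xxx = -0.090889, Gamma_xxy = 1.829144, Gamma_xyy = -3.785320, Gamma_yxx = -1.259288, Gamma_yxy = 1.700483, Gamma_yyy = -0.537858; k2 = (1.928341, 1.289394, -2.464730, -2.879262)
  k3: at (x, y) = (0.798209, 0.532235), (dx/dtau, dy/dtau) = (1.938382, 1.303018); Gamma_xxx = -0.086068, Gamma_xxy = 1.825795, Gamma_xyy = -3.778334, Gamma_yxx = -1.260620, Gamma_yxy = 1.700109, Gamma_yyy = -0.531787; k3 = (1.938382, 1.303018, -2.484538, -2.948636)
  k4: at (x, y) = (0.846919, 0.565151), (dx/dtau, dy/dtau) = (1.875773, 1.227568); Gamma_xxx = -0.153708, Gamma_xxy = 1.848814, Gamma_xyy = -3.851748, Gamma_yxx = -1.218139, Gamma_yxy = 1.677634, Gamma_yyy = -0.615007; k4 = (1.875773, 1.227568, -2.169189, -2.513153)
  Y <- Y + (h/6)(k1 + 2k2 + 2k3 + k4): x = 0.8467, y = 0.5649, dx/dtau = 1.8755, dy/dtau = 1.2284
step 2:
  k1: at (x, y) = (0.846743, 0.564895), (dx/dtau, dy/dtau) = (1.875549, 1.228390); Gamma_xxx = -0.153160, Gamma_xxy = 1.848333, Gamma_xyy = -3.850780, Gamma_yxx = -1.218243, Gamma_yxy = 1.677522, Gamma_yyy = -0.614274; k1 = (1.875549, 1.228390, -2.167398, -2.517404)
  k2: at (x, y) = (0.893632, 0.595605), (dx/dtau, dy/dtau) = (1.821364, 1.165455); Gamma_xxx = -0.211117, Gamma_xxy = 1.871726, Gamma_xyy = -3.924550, Gamma_yxx = -1.180609, Gamma_yxy = 1.658048, Gamma_yyy = -0.689138; k2 = (1.821364, 1.165455, -1.915281, -2.186578)
  k3: at (x, y) = (0.892278, 0.594031), (dx/dtau, dy/dtau) = (1.827667, 1.173726); Gamma_xxx = -0.207995, Gamma_xxy = 1.869012, Gamma_xyy = -3.918737, Gamma_yxx = -1.181460, Gamma_yxy = 1.657647, Gamma_yyy = -0.684817; k3 = (1.827667, 1.173726, -1.925377, -2.221965)
  k4: at (x, y) = (0.938127, 0.623581), (dx/dtau, dy/dtau) = (1.779280, 1.117292); Gamma_xxx = -0.259818, Gamma_xxy = 1.893729, Gamma_xyy = -3.995060, Gamma_yxx = -1.147409, Gamma_yxy = 1.640751, Gamma_yyy = -0.754907; k4 = (1.779280, 1.117292, -1.719632, -1.948653)
  Y <- Y + (h/6)(k1 + 2k2 + 2k3 + k4): x = 0.9380, y = 0.6234, dx/dtau = 1.7791, dy/dtau = 1.1177
step 3:
  k1: at (x, y) = (0.938018, 0.623429), (dx/dtau, dy/dtau) = (1.779146, 1.117697); Gamma_xxx = -0.259526, Gamma_xxy = 1.893424, Gamma_xyy = -3.994425, Gamma_yxx = -1.147465, Gamma_yxy = 1.640679, Gamma_yyy = -0.754480; k1 = (1.779146, 1.117697, -1.718810, -1.950460)
  k2: at (x, y) = (0.982496, 0.651371), (dx/dtau, dy/dtau) = (1.736176, 1.068936); Gamma_xxx = -0.305055, Gamma_xxy = 1.918087, Gamma_xyy = -4.070710, Gamma_yxx = -1.116700, Gamma_yxy = 1.625681, Gamma_yyy = -0.818914; k2 = (1.736176, 1.068936, -1.548587, -1.732286)
  k3: at (x, y) = (0.981422, 0.650152), (dx/dtau, dy/dtau) = (1.740432, 1.074390); Gamma_xxx = -0.302881, Gamma_xxy = 1.915839, Gamma_xyy = -4.065751, Gamma_yxx = -1.117286, Gamma_yxy = 1.625307, Gamma_yyy = -0.815639; k3 = (1.740432, 1.074390, -1.554251, -1.752454)
  k4: at (x, y) = (1.025039, 0.677148), (dx/dtau, dy/dtau) = (1.701434, 1.030075); Gamma_xxx = -0.344131, Gamma_xxy = 1.941155, Gamma_xyy = -4.143595, Gamma_yxx = -1.089070, Gamma_yxy = 1.612014, Gamma_yyy = -0.876571; k4 = (1.701434, 1.030075, -1.411356, -1.567630)
  Y <- Y + (h/6)(k1 + 2k2 + 2k3 + k4): x = 1.0250, y = 0.6770, dx/dtau = 1.7013, dy/dtau = 1.0303
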